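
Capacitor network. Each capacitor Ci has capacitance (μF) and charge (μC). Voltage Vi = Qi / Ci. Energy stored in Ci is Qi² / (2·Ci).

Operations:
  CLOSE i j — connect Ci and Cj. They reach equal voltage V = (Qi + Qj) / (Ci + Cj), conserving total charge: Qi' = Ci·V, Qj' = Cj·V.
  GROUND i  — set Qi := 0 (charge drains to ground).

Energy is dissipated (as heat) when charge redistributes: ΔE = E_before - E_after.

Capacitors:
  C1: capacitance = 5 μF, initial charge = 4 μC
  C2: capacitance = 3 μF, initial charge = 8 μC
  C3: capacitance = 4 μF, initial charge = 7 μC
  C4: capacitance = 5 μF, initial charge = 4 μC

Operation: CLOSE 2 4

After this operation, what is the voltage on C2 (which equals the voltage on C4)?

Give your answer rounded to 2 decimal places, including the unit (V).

Answer: 1.50 V

Derivation:
Initial: C1(5μF, Q=4μC, V=0.80V), C2(3μF, Q=8μC, V=2.67V), C3(4μF, Q=7μC, V=1.75V), C4(5μF, Q=4μC, V=0.80V)
Op 1: CLOSE 2-4: Q_total=12.00, C_total=8.00, V=1.50; Q2=4.50, Q4=7.50; dissipated=3.267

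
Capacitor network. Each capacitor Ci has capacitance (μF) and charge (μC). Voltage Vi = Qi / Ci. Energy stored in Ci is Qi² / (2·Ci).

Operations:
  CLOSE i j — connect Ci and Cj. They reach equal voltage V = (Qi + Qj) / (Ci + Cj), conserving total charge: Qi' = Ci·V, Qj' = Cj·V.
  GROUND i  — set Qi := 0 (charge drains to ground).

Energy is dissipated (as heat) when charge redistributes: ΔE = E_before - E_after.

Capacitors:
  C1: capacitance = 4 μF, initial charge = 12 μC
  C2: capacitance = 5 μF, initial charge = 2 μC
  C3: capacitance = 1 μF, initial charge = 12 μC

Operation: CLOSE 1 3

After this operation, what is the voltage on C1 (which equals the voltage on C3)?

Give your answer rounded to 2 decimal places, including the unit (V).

Answer: 4.80 V

Derivation:
Initial: C1(4μF, Q=12μC, V=3.00V), C2(5μF, Q=2μC, V=0.40V), C3(1μF, Q=12μC, V=12.00V)
Op 1: CLOSE 1-3: Q_total=24.00, C_total=5.00, V=4.80; Q1=19.20, Q3=4.80; dissipated=32.400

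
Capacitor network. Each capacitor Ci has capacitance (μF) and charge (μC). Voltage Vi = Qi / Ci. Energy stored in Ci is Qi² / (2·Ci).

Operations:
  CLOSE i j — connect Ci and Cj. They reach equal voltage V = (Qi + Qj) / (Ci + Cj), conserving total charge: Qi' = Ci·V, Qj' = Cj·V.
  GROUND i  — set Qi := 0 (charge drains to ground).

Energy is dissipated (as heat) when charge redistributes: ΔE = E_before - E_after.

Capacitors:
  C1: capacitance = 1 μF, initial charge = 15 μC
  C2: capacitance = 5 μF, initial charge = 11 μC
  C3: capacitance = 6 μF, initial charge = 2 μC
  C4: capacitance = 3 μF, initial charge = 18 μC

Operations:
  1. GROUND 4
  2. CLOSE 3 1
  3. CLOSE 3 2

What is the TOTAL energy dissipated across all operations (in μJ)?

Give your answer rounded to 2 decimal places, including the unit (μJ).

Initial: C1(1μF, Q=15μC, V=15.00V), C2(5μF, Q=11μC, V=2.20V), C3(6μF, Q=2μC, V=0.33V), C4(3μF, Q=18μC, V=6.00V)
Op 1: GROUND 4: Q4=0; energy lost=54.000
Op 2: CLOSE 3-1: Q_total=17.00, C_total=7.00, V=2.43; Q3=14.57, Q1=2.43; dissipated=92.190
Op 3: CLOSE 3-2: Q_total=25.57, C_total=11.00, V=2.32; Q3=13.95, Q2=11.62; dissipated=0.071
Total dissipated: 146.262 μJ

Answer: 146.26 μJ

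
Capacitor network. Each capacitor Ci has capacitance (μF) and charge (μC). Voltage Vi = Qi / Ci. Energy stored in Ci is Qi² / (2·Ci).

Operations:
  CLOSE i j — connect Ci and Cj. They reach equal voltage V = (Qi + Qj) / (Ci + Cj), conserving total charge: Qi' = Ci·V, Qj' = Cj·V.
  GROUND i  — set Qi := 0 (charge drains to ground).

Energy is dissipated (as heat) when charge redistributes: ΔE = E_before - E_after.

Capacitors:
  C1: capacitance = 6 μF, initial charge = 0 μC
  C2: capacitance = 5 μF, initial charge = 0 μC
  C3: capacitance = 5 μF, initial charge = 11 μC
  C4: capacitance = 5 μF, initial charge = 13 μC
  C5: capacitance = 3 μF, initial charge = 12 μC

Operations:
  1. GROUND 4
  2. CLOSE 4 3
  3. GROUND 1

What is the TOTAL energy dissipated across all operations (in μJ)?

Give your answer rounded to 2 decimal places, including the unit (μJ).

Initial: C1(6μF, Q=0μC, V=0.00V), C2(5μF, Q=0μC, V=0.00V), C3(5μF, Q=11μC, V=2.20V), C4(5μF, Q=13μC, V=2.60V), C5(3μF, Q=12μC, V=4.00V)
Op 1: GROUND 4: Q4=0; energy lost=16.900
Op 2: CLOSE 4-3: Q_total=11.00, C_total=10.00, V=1.10; Q4=5.50, Q3=5.50; dissipated=6.050
Op 3: GROUND 1: Q1=0; energy lost=0.000
Total dissipated: 22.950 μJ

Answer: 22.95 μJ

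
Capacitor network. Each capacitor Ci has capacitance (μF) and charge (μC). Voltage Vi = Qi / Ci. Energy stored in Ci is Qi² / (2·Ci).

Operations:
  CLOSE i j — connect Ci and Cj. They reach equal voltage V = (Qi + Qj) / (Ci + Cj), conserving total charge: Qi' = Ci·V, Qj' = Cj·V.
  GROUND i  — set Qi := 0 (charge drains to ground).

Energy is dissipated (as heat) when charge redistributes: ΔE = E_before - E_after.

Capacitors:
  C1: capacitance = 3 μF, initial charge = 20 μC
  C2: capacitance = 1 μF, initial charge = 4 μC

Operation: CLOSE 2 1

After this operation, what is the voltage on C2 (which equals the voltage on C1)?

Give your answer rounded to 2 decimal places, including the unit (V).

Initial: C1(3μF, Q=20μC, V=6.67V), C2(1μF, Q=4μC, V=4.00V)
Op 1: CLOSE 2-1: Q_total=24.00, C_total=4.00, V=6.00; Q2=6.00, Q1=18.00; dissipated=2.667

Answer: 6.00 V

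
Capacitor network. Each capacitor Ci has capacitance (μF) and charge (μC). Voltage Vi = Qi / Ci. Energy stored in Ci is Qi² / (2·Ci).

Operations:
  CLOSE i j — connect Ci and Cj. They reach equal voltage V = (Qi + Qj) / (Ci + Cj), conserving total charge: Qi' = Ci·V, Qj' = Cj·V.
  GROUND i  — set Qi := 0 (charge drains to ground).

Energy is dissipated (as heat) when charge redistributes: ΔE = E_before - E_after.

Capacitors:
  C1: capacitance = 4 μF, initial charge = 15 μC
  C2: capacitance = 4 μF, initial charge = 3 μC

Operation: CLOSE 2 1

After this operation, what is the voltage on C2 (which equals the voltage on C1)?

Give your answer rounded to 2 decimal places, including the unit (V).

Answer: 2.25 V

Derivation:
Initial: C1(4μF, Q=15μC, V=3.75V), C2(4μF, Q=3μC, V=0.75V)
Op 1: CLOSE 2-1: Q_total=18.00, C_total=8.00, V=2.25; Q2=9.00, Q1=9.00; dissipated=9.000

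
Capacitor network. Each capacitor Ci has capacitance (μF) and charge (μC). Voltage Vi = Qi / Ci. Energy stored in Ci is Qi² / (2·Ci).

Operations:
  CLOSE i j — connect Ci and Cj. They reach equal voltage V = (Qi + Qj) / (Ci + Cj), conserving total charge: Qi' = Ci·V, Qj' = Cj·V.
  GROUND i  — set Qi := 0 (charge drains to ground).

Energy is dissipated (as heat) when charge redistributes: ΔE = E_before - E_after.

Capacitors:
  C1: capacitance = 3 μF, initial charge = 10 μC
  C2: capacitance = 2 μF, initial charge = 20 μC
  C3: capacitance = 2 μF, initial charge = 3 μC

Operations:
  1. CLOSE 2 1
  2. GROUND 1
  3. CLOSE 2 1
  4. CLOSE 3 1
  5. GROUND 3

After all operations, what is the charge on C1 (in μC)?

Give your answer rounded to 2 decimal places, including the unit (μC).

Initial: C1(3μF, Q=10μC, V=3.33V), C2(2μF, Q=20μC, V=10.00V), C3(2μF, Q=3μC, V=1.50V)
Op 1: CLOSE 2-1: Q_total=30.00, C_total=5.00, V=6.00; Q2=12.00, Q1=18.00; dissipated=26.667
Op 2: GROUND 1: Q1=0; energy lost=54.000
Op 3: CLOSE 2-1: Q_total=12.00, C_total=5.00, V=2.40; Q2=4.80, Q1=7.20; dissipated=21.600
Op 4: CLOSE 3-1: Q_total=10.20, C_total=5.00, V=2.04; Q3=4.08, Q1=6.12; dissipated=0.486
Op 5: GROUND 3: Q3=0; energy lost=4.162
Final charges: Q1=6.12, Q2=4.80, Q3=0.00

Answer: 6.12 μC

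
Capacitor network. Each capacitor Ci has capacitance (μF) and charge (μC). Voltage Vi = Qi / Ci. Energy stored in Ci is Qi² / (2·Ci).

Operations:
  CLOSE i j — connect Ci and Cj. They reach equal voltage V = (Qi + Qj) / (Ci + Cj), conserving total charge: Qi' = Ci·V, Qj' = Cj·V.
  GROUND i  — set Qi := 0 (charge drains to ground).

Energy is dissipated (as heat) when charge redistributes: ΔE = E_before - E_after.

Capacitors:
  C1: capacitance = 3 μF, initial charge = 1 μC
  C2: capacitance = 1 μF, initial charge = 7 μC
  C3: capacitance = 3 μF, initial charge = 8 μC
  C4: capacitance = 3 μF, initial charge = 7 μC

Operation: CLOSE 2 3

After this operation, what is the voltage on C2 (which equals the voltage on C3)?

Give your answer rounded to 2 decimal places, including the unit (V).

Initial: C1(3μF, Q=1μC, V=0.33V), C2(1μF, Q=7μC, V=7.00V), C3(3μF, Q=8μC, V=2.67V), C4(3μF, Q=7μC, V=2.33V)
Op 1: CLOSE 2-3: Q_total=15.00, C_total=4.00, V=3.75; Q2=3.75, Q3=11.25; dissipated=7.042

Answer: 3.75 V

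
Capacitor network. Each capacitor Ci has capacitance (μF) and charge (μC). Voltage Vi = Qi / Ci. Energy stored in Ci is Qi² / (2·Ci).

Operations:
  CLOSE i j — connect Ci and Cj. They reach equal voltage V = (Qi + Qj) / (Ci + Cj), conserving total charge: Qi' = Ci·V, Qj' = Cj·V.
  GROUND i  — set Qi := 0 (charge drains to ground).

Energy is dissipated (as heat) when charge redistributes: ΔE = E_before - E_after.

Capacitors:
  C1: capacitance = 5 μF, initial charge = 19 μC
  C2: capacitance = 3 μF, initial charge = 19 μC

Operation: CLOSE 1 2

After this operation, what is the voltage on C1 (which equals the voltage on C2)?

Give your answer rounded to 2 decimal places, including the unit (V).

Answer: 4.75 V

Derivation:
Initial: C1(5μF, Q=19μC, V=3.80V), C2(3μF, Q=19μC, V=6.33V)
Op 1: CLOSE 1-2: Q_total=38.00, C_total=8.00, V=4.75; Q1=23.75, Q2=14.25; dissipated=6.017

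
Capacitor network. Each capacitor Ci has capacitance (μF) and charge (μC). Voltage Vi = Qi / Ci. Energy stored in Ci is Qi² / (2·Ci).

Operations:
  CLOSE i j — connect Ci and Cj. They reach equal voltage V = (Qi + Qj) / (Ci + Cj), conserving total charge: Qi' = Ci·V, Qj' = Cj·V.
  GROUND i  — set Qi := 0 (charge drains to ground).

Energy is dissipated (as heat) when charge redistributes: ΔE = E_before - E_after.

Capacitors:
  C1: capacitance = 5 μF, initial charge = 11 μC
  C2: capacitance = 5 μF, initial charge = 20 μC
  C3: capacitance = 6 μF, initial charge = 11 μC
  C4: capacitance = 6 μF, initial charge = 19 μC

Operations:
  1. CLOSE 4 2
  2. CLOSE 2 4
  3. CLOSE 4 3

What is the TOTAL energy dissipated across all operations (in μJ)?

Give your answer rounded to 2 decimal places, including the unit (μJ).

Initial: C1(5μF, Q=11μC, V=2.20V), C2(5μF, Q=20μC, V=4.00V), C3(6μF, Q=11μC, V=1.83V), C4(6μF, Q=19μC, V=3.17V)
Op 1: CLOSE 4-2: Q_total=39.00, C_total=11.00, V=3.55; Q4=21.27, Q2=17.73; dissipated=0.947
Op 2: CLOSE 2-4: Q_total=39.00, C_total=11.00, V=3.55; Q2=17.73, Q4=21.27; dissipated=0.000
Op 3: CLOSE 4-3: Q_total=32.27, C_total=12.00, V=2.69; Q4=16.14, Q3=16.14; dissipated=4.397
Total dissipated: 5.344 μJ

Answer: 5.34 μJ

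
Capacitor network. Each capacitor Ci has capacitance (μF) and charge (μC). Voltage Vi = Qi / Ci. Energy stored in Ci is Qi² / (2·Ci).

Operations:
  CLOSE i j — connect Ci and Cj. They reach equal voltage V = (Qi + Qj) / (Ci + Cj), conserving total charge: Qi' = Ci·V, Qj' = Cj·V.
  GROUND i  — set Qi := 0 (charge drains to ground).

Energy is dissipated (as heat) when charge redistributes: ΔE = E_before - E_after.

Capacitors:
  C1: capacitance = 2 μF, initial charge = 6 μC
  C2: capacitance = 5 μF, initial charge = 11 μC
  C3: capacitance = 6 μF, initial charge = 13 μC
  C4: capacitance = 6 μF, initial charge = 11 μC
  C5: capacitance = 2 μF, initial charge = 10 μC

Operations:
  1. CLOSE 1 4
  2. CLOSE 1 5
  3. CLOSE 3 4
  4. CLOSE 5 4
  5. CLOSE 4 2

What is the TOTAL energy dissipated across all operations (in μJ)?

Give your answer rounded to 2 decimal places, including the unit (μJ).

Answer: 6.78 μJ

Derivation:
Initial: C1(2μF, Q=6μC, V=3.00V), C2(5μF, Q=11μC, V=2.20V), C3(6μF, Q=13μC, V=2.17V), C4(6μF, Q=11μC, V=1.83V), C5(2μF, Q=10μC, V=5.00V)
Op 1: CLOSE 1-4: Q_total=17.00, C_total=8.00, V=2.12; Q1=4.25, Q4=12.75; dissipated=1.021
Op 2: CLOSE 1-5: Q_total=14.25, C_total=4.00, V=3.56; Q1=7.12, Q5=7.12; dissipated=4.133
Op 3: CLOSE 3-4: Q_total=25.75, C_total=12.00, V=2.15; Q3=12.88, Q4=12.88; dissipated=0.003
Op 4: CLOSE 5-4: Q_total=20.00, C_total=8.00, V=2.50; Q5=5.00, Q4=15.00; dissipated=1.505
Op 5: CLOSE 4-2: Q_total=26.00, C_total=11.00, V=2.36; Q4=14.18, Q2=11.82; dissipated=0.123
Total dissipated: 6.784 μJ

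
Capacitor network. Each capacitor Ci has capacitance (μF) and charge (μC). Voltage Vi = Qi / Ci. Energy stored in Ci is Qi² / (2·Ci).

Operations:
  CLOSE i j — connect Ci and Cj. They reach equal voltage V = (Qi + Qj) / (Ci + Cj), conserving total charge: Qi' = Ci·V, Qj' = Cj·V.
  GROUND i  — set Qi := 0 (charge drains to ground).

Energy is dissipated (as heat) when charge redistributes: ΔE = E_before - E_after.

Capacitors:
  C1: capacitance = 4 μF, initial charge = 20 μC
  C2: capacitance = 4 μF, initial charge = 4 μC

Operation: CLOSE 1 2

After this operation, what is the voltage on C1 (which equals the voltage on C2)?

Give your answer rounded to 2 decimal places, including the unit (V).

Initial: C1(4μF, Q=20μC, V=5.00V), C2(4μF, Q=4μC, V=1.00V)
Op 1: CLOSE 1-2: Q_total=24.00, C_total=8.00, V=3.00; Q1=12.00, Q2=12.00; dissipated=16.000

Answer: 3.00 V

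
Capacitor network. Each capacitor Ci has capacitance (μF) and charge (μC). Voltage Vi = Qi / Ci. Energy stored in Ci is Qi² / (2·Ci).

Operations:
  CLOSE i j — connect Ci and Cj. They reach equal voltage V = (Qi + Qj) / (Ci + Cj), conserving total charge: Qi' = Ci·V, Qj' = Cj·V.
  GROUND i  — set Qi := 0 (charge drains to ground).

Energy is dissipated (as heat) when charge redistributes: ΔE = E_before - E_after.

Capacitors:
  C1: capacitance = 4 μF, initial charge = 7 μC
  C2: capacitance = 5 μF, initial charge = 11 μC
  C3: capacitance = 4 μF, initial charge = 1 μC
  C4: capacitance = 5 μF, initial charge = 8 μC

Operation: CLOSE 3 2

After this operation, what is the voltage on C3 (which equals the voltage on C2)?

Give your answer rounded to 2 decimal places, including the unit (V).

Answer: 1.33 V

Derivation:
Initial: C1(4μF, Q=7μC, V=1.75V), C2(5μF, Q=11μC, V=2.20V), C3(4μF, Q=1μC, V=0.25V), C4(5μF, Q=8μC, V=1.60V)
Op 1: CLOSE 3-2: Q_total=12.00, C_total=9.00, V=1.33; Q3=5.33, Q2=6.67; dissipated=4.225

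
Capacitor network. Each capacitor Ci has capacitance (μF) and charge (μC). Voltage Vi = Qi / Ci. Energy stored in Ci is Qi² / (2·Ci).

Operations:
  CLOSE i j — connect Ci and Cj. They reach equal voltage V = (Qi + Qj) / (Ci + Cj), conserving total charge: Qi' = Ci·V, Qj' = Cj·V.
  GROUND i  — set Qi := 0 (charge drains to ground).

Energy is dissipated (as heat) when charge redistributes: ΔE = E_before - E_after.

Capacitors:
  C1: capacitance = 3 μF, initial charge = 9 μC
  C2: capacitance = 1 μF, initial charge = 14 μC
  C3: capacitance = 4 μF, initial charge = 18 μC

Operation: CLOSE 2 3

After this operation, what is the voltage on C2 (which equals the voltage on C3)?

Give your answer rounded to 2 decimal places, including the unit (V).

Answer: 6.40 V

Derivation:
Initial: C1(3μF, Q=9μC, V=3.00V), C2(1μF, Q=14μC, V=14.00V), C3(4μF, Q=18μC, V=4.50V)
Op 1: CLOSE 2-3: Q_total=32.00, C_total=5.00, V=6.40; Q2=6.40, Q3=25.60; dissipated=36.100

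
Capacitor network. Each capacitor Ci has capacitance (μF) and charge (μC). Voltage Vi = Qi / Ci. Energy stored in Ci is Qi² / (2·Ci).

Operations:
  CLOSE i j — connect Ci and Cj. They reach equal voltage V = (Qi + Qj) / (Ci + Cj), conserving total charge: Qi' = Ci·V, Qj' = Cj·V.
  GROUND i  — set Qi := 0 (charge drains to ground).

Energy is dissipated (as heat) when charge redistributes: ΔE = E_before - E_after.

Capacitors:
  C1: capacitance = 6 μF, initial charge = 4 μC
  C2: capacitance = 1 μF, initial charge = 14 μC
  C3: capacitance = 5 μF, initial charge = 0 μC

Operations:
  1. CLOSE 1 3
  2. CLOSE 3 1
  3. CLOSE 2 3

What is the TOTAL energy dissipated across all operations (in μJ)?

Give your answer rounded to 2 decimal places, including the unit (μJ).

Answer: 78.09 μJ

Derivation:
Initial: C1(6μF, Q=4μC, V=0.67V), C2(1μF, Q=14μC, V=14.00V), C3(5μF, Q=0μC, V=0.00V)
Op 1: CLOSE 1-3: Q_total=4.00, C_total=11.00, V=0.36; Q1=2.18, Q3=1.82; dissipated=0.606
Op 2: CLOSE 3-1: Q_total=4.00, C_total=11.00, V=0.36; Q3=1.82, Q1=2.18; dissipated=0.000
Op 3: CLOSE 2-3: Q_total=15.82, C_total=6.00, V=2.64; Q2=2.64, Q3=13.18; dissipated=77.479
Total dissipated: 78.085 μJ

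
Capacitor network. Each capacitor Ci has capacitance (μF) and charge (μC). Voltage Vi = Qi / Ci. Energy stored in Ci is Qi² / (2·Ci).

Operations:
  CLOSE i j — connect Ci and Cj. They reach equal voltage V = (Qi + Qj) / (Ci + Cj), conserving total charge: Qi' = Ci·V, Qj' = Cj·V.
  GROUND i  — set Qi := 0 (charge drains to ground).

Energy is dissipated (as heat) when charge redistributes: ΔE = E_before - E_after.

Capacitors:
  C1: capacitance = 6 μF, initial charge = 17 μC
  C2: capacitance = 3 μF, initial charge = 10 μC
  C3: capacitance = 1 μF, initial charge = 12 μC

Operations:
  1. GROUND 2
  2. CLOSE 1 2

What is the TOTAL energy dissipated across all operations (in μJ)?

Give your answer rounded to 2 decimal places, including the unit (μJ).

Initial: C1(6μF, Q=17μC, V=2.83V), C2(3μF, Q=10μC, V=3.33V), C3(1μF, Q=12μC, V=12.00V)
Op 1: GROUND 2: Q2=0; energy lost=16.667
Op 2: CLOSE 1-2: Q_total=17.00, C_total=9.00, V=1.89; Q1=11.33, Q2=5.67; dissipated=8.028
Total dissipated: 24.694 μJ

Answer: 24.69 μJ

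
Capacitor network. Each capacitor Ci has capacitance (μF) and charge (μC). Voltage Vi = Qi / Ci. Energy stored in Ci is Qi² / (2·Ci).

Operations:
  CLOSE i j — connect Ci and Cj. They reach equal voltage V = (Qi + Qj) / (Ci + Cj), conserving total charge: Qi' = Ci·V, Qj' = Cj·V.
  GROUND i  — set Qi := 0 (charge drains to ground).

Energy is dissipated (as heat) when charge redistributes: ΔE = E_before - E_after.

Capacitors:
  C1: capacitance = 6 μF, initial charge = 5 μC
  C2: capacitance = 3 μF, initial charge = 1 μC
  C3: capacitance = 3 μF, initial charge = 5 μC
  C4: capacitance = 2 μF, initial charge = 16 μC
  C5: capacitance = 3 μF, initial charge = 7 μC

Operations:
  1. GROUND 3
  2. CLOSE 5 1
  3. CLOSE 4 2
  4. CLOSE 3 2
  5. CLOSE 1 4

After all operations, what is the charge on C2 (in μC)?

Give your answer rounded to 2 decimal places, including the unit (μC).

Initial: C1(6μF, Q=5μC, V=0.83V), C2(3μF, Q=1μC, V=0.33V), C3(3μF, Q=5μC, V=1.67V), C4(2μF, Q=16μC, V=8.00V), C5(3μF, Q=7μC, V=2.33V)
Op 1: GROUND 3: Q3=0; energy lost=4.167
Op 2: CLOSE 5-1: Q_total=12.00, C_total=9.00, V=1.33; Q5=4.00, Q1=8.00; dissipated=2.250
Op 3: CLOSE 4-2: Q_total=17.00, C_total=5.00, V=3.40; Q4=6.80, Q2=10.20; dissipated=35.267
Op 4: CLOSE 3-2: Q_total=10.20, C_total=6.00, V=1.70; Q3=5.10, Q2=5.10; dissipated=8.670
Op 5: CLOSE 1-4: Q_total=14.80, C_total=8.00, V=1.85; Q1=11.10, Q4=3.70; dissipated=3.203
Final charges: Q1=11.10, Q2=5.10, Q3=5.10, Q4=3.70, Q5=4.00

Answer: 5.10 μC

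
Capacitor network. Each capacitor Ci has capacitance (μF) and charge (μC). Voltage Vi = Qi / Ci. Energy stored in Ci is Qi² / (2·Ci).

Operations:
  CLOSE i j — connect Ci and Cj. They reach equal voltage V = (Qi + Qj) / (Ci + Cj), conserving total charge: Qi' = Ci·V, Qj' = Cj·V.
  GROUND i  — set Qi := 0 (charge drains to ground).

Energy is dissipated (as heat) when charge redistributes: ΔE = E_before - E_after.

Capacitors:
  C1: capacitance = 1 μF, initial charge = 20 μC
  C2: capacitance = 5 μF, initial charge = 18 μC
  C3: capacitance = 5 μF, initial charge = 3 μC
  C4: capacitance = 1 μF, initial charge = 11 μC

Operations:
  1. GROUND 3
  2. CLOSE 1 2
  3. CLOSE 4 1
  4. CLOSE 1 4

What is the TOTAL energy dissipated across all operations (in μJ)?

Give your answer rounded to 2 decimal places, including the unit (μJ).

Initial: C1(1μF, Q=20μC, V=20.00V), C2(5μF, Q=18μC, V=3.60V), C3(5μF, Q=3μC, V=0.60V), C4(1μF, Q=11μC, V=11.00V)
Op 1: GROUND 3: Q3=0; energy lost=0.900
Op 2: CLOSE 1-2: Q_total=38.00, C_total=6.00, V=6.33; Q1=6.33, Q2=31.67; dissipated=112.067
Op 3: CLOSE 4-1: Q_total=17.33, C_total=2.00, V=8.67; Q4=8.67, Q1=8.67; dissipated=5.444
Op 4: CLOSE 1-4: Q_total=17.33, C_total=2.00, V=8.67; Q1=8.67, Q4=8.67; dissipated=0.000
Total dissipated: 118.411 μJ

Answer: 118.41 μJ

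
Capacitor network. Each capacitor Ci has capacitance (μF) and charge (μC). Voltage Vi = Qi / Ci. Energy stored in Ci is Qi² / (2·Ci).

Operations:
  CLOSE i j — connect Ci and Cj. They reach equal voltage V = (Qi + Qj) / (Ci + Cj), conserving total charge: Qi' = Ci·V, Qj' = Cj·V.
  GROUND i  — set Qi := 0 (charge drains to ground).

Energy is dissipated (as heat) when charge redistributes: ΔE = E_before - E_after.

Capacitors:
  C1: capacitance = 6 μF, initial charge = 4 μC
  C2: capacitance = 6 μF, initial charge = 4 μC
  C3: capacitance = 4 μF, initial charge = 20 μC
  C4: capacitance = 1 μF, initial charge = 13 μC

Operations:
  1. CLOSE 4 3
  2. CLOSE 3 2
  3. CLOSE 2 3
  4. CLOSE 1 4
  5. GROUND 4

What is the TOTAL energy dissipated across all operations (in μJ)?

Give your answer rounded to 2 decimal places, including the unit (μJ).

Answer: 84.08 μJ

Derivation:
Initial: C1(6μF, Q=4μC, V=0.67V), C2(6μF, Q=4μC, V=0.67V), C3(4μF, Q=20μC, V=5.00V), C4(1μF, Q=13μC, V=13.00V)
Op 1: CLOSE 4-3: Q_total=33.00, C_total=5.00, V=6.60; Q4=6.60, Q3=26.40; dissipated=25.600
Op 2: CLOSE 3-2: Q_total=30.40, C_total=10.00, V=3.04; Q3=12.16, Q2=18.24; dissipated=42.245
Op 3: CLOSE 2-3: Q_total=30.40, C_total=10.00, V=3.04; Q2=18.24, Q3=12.16; dissipated=0.000
Op 4: CLOSE 1-4: Q_total=10.60, C_total=7.00, V=1.51; Q1=9.09, Q4=1.51; dissipated=15.088
Op 5: GROUND 4: Q4=0; energy lost=1.147
Total dissipated: 84.079 μJ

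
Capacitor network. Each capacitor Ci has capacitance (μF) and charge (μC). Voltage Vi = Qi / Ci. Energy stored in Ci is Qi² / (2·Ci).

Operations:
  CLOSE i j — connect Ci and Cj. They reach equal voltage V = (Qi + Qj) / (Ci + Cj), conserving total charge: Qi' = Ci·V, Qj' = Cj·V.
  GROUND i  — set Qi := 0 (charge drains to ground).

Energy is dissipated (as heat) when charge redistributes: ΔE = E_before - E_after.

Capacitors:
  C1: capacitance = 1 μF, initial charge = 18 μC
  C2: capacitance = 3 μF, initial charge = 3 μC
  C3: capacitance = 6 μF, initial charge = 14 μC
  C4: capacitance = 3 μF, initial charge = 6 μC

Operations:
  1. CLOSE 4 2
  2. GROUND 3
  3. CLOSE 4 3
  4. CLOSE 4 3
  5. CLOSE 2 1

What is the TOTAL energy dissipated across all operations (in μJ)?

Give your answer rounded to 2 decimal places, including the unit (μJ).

Answer: 121.43 μJ

Derivation:
Initial: C1(1μF, Q=18μC, V=18.00V), C2(3μF, Q=3μC, V=1.00V), C3(6μF, Q=14μC, V=2.33V), C4(3μF, Q=6μC, V=2.00V)
Op 1: CLOSE 4-2: Q_total=9.00, C_total=6.00, V=1.50; Q4=4.50, Q2=4.50; dissipated=0.750
Op 2: GROUND 3: Q3=0; energy lost=16.333
Op 3: CLOSE 4-3: Q_total=4.50, C_total=9.00, V=0.50; Q4=1.50, Q3=3.00; dissipated=2.250
Op 4: CLOSE 4-3: Q_total=4.50, C_total=9.00, V=0.50; Q4=1.50, Q3=3.00; dissipated=0.000
Op 5: CLOSE 2-1: Q_total=22.50, C_total=4.00, V=5.62; Q2=16.88, Q1=5.62; dissipated=102.094
Total dissipated: 121.427 μJ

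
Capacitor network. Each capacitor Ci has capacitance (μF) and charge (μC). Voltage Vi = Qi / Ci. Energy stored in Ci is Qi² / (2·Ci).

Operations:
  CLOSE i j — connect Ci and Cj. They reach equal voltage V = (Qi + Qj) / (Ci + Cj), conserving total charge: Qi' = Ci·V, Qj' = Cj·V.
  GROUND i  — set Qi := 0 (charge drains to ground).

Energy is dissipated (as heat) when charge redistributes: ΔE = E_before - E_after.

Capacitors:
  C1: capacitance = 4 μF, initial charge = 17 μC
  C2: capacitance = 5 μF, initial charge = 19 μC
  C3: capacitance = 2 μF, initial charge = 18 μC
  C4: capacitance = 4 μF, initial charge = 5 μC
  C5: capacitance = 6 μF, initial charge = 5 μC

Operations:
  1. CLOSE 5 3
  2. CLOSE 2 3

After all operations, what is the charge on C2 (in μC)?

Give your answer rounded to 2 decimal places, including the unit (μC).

Initial: C1(4μF, Q=17μC, V=4.25V), C2(5μF, Q=19μC, V=3.80V), C3(2μF, Q=18μC, V=9.00V), C4(4μF, Q=5μC, V=1.25V), C5(6μF, Q=5μC, V=0.83V)
Op 1: CLOSE 5-3: Q_total=23.00, C_total=8.00, V=2.88; Q5=17.25, Q3=5.75; dissipated=50.021
Op 2: CLOSE 2-3: Q_total=24.75, C_total=7.00, V=3.54; Q2=17.68, Q3=7.07; dissipated=0.611
Final charges: Q1=17.00, Q2=17.68, Q3=7.07, Q4=5.00, Q5=17.25

Answer: 17.68 μC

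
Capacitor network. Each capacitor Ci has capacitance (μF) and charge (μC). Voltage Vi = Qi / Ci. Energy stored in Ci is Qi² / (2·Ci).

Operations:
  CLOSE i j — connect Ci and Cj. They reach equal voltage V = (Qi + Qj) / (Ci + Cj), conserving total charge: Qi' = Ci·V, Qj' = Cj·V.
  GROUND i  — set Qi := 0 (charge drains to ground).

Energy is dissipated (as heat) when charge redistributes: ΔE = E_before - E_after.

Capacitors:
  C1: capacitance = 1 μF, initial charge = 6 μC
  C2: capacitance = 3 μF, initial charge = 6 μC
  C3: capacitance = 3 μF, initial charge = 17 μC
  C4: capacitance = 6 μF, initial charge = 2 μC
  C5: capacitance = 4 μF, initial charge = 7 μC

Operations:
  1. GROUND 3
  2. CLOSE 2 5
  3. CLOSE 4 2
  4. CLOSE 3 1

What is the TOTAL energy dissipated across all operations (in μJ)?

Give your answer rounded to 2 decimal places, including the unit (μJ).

Initial: C1(1μF, Q=6μC, V=6.00V), C2(3μF, Q=6μC, V=2.00V), C3(3μF, Q=17μC, V=5.67V), C4(6μF, Q=2μC, V=0.33V), C5(4μF, Q=7μC, V=1.75V)
Op 1: GROUND 3: Q3=0; energy lost=48.167
Op 2: CLOSE 2-5: Q_total=13.00, C_total=7.00, V=1.86; Q2=5.57, Q5=7.43; dissipated=0.054
Op 3: CLOSE 4-2: Q_total=7.57, C_total=9.00, V=0.84; Q4=5.05, Q2=2.52; dissipated=2.322
Op 4: CLOSE 3-1: Q_total=6.00, C_total=4.00, V=1.50; Q3=4.50, Q1=1.50; dissipated=13.500
Total dissipated: 64.042 μJ

Answer: 64.04 μJ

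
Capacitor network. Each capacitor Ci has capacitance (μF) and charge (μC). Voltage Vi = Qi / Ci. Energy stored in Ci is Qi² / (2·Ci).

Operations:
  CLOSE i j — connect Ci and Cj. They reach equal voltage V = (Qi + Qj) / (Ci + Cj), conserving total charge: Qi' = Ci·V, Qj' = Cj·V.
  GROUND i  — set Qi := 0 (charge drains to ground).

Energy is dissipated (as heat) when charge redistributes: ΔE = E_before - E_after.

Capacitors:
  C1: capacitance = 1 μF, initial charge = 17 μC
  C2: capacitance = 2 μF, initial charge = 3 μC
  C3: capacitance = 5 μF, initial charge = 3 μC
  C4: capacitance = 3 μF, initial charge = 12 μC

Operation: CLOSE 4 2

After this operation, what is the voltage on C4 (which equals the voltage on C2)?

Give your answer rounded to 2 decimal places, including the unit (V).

Initial: C1(1μF, Q=17μC, V=17.00V), C2(2μF, Q=3μC, V=1.50V), C3(5μF, Q=3μC, V=0.60V), C4(3μF, Q=12μC, V=4.00V)
Op 1: CLOSE 4-2: Q_total=15.00, C_total=5.00, V=3.00; Q4=9.00, Q2=6.00; dissipated=3.750

Answer: 3.00 V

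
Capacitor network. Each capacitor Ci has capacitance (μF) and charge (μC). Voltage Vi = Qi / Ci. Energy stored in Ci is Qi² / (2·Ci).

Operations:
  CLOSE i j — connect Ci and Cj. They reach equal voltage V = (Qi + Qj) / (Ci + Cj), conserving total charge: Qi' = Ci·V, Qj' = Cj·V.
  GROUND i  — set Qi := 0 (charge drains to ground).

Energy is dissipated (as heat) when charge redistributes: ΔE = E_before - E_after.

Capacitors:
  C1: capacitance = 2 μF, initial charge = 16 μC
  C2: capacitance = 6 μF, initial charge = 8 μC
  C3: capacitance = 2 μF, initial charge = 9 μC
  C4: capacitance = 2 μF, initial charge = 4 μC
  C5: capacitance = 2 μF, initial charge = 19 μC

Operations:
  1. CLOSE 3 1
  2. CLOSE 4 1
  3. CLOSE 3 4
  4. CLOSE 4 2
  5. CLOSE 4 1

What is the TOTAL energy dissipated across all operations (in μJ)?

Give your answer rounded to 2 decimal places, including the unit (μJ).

Initial: C1(2μF, Q=16μC, V=8.00V), C2(6μF, Q=8μC, V=1.33V), C3(2μF, Q=9μC, V=4.50V), C4(2μF, Q=4μC, V=2.00V), C5(2μF, Q=19μC, V=9.50V)
Op 1: CLOSE 3-1: Q_total=25.00, C_total=4.00, V=6.25; Q3=12.50, Q1=12.50; dissipated=6.125
Op 2: CLOSE 4-1: Q_total=16.50, C_total=4.00, V=4.12; Q4=8.25, Q1=8.25; dissipated=9.031
Op 3: CLOSE 3-4: Q_total=20.75, C_total=4.00, V=5.19; Q3=10.38, Q4=10.38; dissipated=2.258
Op 4: CLOSE 4-2: Q_total=18.38, C_total=8.00, V=2.30; Q4=4.59, Q2=13.78; dissipated=11.141
Op 5: CLOSE 4-1: Q_total=12.84, C_total=4.00, V=3.21; Q4=6.42, Q1=6.42; dissipated=1.671
Total dissipated: 30.226 μJ

Answer: 30.23 μJ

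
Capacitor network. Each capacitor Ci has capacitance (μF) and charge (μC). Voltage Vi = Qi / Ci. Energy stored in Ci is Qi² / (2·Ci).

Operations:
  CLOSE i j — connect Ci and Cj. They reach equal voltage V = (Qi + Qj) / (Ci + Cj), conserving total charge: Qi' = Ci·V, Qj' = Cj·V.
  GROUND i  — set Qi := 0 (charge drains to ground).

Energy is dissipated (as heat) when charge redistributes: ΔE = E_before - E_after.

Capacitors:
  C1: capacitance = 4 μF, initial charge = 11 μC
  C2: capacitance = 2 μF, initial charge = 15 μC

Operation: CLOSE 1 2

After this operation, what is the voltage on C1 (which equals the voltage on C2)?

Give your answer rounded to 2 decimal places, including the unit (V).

Initial: C1(4μF, Q=11μC, V=2.75V), C2(2μF, Q=15μC, V=7.50V)
Op 1: CLOSE 1-2: Q_total=26.00, C_total=6.00, V=4.33; Q1=17.33, Q2=8.67; dissipated=15.042

Answer: 4.33 V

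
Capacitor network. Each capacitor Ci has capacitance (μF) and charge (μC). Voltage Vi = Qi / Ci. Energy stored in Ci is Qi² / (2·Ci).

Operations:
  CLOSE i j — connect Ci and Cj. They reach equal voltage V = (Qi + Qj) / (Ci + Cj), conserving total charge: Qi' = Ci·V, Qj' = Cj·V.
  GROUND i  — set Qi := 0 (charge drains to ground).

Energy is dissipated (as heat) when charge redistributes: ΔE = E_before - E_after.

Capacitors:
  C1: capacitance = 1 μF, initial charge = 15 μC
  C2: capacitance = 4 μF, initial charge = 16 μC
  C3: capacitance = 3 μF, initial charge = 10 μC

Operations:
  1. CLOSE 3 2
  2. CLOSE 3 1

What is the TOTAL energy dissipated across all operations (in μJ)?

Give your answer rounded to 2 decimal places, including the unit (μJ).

Initial: C1(1μF, Q=15μC, V=15.00V), C2(4μF, Q=16μC, V=4.00V), C3(3μF, Q=10μC, V=3.33V)
Op 1: CLOSE 3-2: Q_total=26.00, C_total=7.00, V=3.71; Q3=11.14, Q2=14.86; dissipated=0.381
Op 2: CLOSE 3-1: Q_total=26.14, C_total=4.00, V=6.54; Q3=19.61, Q1=6.54; dissipated=47.763
Total dissipated: 48.144 μJ

Answer: 48.14 μJ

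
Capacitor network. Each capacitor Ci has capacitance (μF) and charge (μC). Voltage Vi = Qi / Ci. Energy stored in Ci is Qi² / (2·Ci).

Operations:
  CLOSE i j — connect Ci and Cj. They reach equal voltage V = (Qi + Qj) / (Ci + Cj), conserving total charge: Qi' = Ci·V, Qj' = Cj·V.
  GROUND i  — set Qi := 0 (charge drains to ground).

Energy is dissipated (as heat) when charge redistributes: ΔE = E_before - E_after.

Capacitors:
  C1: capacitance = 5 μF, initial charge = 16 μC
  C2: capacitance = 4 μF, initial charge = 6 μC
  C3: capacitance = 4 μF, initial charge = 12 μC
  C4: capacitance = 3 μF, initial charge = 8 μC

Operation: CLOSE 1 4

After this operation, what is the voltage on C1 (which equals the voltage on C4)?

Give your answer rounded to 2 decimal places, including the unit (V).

Answer: 3.00 V

Derivation:
Initial: C1(5μF, Q=16μC, V=3.20V), C2(4μF, Q=6μC, V=1.50V), C3(4μF, Q=12μC, V=3.00V), C4(3μF, Q=8μC, V=2.67V)
Op 1: CLOSE 1-4: Q_total=24.00, C_total=8.00, V=3.00; Q1=15.00, Q4=9.00; dissipated=0.267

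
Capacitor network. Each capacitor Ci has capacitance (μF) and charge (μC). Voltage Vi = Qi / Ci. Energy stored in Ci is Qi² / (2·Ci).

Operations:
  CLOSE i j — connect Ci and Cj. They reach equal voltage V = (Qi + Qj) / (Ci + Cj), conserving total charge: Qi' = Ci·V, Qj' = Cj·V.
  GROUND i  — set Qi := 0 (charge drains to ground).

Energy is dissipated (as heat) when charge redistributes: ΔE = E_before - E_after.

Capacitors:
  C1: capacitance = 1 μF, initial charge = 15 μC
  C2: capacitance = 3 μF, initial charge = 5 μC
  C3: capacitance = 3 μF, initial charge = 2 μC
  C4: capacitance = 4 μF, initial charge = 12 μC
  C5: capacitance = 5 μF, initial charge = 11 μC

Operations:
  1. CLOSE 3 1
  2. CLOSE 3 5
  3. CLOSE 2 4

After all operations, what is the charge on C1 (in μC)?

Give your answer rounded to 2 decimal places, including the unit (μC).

Answer: 4.25 μC

Derivation:
Initial: C1(1μF, Q=15μC, V=15.00V), C2(3μF, Q=5μC, V=1.67V), C3(3μF, Q=2μC, V=0.67V), C4(4μF, Q=12μC, V=3.00V), C5(5μF, Q=11μC, V=2.20V)
Op 1: CLOSE 3-1: Q_total=17.00, C_total=4.00, V=4.25; Q3=12.75, Q1=4.25; dissipated=77.042
Op 2: CLOSE 3-5: Q_total=23.75, C_total=8.00, V=2.97; Q3=8.91, Q5=14.84; dissipated=3.940
Op 3: CLOSE 2-4: Q_total=17.00, C_total=7.00, V=2.43; Q2=7.29, Q4=9.71; dissipated=1.524
Final charges: Q1=4.25, Q2=7.29, Q3=8.91, Q4=9.71, Q5=14.84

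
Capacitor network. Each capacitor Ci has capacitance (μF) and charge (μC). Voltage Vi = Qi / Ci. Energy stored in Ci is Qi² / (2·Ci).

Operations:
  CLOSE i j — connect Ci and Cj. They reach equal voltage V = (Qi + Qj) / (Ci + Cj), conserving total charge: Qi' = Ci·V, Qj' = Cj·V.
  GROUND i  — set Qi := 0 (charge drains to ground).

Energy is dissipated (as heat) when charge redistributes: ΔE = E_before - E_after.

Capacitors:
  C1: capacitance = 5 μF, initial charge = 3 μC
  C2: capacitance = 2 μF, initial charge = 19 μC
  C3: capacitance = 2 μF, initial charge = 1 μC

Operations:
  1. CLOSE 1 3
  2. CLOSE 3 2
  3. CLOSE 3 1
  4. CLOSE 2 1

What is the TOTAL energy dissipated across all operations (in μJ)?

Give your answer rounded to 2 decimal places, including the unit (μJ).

Answer: 61.37 μJ

Derivation:
Initial: C1(5μF, Q=3μC, V=0.60V), C2(2μF, Q=19μC, V=9.50V), C3(2μF, Q=1μC, V=0.50V)
Op 1: CLOSE 1-3: Q_total=4.00, C_total=7.00, V=0.57; Q1=2.86, Q3=1.14; dissipated=0.007
Op 2: CLOSE 3-2: Q_total=20.14, C_total=4.00, V=5.04; Q3=10.07, Q2=10.07; dissipated=39.860
Op 3: CLOSE 3-1: Q_total=12.93, C_total=7.00, V=1.85; Q3=3.69, Q1=9.23; dissipated=14.236
Op 4: CLOSE 2-1: Q_total=19.31, C_total=7.00, V=2.76; Q2=5.52, Q1=13.79; dissipated=7.263
Total dissipated: 61.366 μJ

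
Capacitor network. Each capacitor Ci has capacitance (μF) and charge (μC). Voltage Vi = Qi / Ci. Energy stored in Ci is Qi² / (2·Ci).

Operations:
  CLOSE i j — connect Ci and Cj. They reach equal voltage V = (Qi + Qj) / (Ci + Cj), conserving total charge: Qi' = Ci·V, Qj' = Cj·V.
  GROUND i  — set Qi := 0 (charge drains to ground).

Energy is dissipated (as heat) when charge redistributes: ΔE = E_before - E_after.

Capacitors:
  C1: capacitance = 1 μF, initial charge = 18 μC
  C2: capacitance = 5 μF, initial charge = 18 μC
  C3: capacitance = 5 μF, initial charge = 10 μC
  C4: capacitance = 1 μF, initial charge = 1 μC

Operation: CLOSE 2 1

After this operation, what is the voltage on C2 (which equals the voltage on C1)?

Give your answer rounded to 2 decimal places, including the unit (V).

Initial: C1(1μF, Q=18μC, V=18.00V), C2(5μF, Q=18μC, V=3.60V), C3(5μF, Q=10μC, V=2.00V), C4(1μF, Q=1μC, V=1.00V)
Op 1: CLOSE 2-1: Q_total=36.00, C_total=6.00, V=6.00; Q2=30.00, Q1=6.00; dissipated=86.400

Answer: 6.00 V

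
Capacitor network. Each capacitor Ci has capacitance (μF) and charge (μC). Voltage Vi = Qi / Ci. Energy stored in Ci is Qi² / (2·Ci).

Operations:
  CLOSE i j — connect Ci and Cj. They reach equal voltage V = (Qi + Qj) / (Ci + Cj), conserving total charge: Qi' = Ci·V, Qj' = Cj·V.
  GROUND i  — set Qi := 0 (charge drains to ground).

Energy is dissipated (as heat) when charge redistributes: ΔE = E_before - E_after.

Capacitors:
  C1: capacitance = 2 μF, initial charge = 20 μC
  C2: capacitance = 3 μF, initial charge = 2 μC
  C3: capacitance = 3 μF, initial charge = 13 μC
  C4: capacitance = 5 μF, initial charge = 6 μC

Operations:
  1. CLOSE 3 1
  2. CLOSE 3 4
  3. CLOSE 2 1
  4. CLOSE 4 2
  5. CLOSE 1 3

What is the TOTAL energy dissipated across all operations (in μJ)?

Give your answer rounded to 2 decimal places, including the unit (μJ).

Initial: C1(2μF, Q=20μC, V=10.00V), C2(3μF, Q=2μC, V=0.67V), C3(3μF, Q=13μC, V=4.33V), C4(5μF, Q=6μC, V=1.20V)
Op 1: CLOSE 3-1: Q_total=33.00, C_total=5.00, V=6.60; Q3=19.80, Q1=13.20; dissipated=19.267
Op 2: CLOSE 3-4: Q_total=25.80, C_total=8.00, V=3.23; Q3=9.68, Q4=16.12; dissipated=27.337
Op 3: CLOSE 2-1: Q_total=15.20, C_total=5.00, V=3.04; Q2=9.12, Q1=6.08; dissipated=21.123
Op 4: CLOSE 4-2: Q_total=25.25, C_total=8.00, V=3.16; Q4=15.78, Q2=9.47; dissipated=0.032
Op 5: CLOSE 1-3: Q_total=15.76, C_total=5.00, V=3.15; Q1=6.30, Q3=9.45; dissipated=0.021
Total dissipated: 67.779 μJ

Answer: 67.78 μJ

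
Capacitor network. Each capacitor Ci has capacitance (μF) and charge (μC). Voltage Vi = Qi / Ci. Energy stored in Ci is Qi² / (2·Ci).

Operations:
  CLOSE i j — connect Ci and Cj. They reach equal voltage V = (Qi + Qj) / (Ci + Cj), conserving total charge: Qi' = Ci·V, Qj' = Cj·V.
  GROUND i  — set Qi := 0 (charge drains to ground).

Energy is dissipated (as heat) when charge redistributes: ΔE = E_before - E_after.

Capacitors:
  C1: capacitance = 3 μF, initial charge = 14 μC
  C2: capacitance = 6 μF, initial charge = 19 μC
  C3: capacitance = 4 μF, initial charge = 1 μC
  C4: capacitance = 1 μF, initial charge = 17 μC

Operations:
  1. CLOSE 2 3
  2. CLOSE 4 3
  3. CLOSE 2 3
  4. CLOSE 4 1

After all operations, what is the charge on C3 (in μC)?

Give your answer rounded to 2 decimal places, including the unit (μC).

Answer: 12.80 μC

Derivation:
Initial: C1(3μF, Q=14μC, V=4.67V), C2(6μF, Q=19μC, V=3.17V), C3(4μF, Q=1μC, V=0.25V), C4(1μF, Q=17μC, V=17.00V)
Op 1: CLOSE 2-3: Q_total=20.00, C_total=10.00, V=2.00; Q2=12.00, Q3=8.00; dissipated=10.208
Op 2: CLOSE 4-3: Q_total=25.00, C_total=5.00, V=5.00; Q4=5.00, Q3=20.00; dissipated=90.000
Op 3: CLOSE 2-3: Q_total=32.00, C_total=10.00, V=3.20; Q2=19.20, Q3=12.80; dissipated=10.800
Op 4: CLOSE 4-1: Q_total=19.00, C_total=4.00, V=4.75; Q4=4.75, Q1=14.25; dissipated=0.042
Final charges: Q1=14.25, Q2=19.20, Q3=12.80, Q4=4.75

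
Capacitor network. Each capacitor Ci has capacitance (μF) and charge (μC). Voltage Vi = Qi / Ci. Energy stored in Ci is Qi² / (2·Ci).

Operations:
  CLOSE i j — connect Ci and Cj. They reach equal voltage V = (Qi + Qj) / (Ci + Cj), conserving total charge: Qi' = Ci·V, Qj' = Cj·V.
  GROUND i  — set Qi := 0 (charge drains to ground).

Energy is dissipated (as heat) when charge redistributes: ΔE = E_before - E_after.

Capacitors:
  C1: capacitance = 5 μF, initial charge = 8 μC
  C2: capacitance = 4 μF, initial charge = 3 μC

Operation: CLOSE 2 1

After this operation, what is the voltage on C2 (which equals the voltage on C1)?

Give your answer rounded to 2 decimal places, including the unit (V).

Answer: 1.22 V

Derivation:
Initial: C1(5μF, Q=8μC, V=1.60V), C2(4μF, Q=3μC, V=0.75V)
Op 1: CLOSE 2-1: Q_total=11.00, C_total=9.00, V=1.22; Q2=4.89, Q1=6.11; dissipated=0.803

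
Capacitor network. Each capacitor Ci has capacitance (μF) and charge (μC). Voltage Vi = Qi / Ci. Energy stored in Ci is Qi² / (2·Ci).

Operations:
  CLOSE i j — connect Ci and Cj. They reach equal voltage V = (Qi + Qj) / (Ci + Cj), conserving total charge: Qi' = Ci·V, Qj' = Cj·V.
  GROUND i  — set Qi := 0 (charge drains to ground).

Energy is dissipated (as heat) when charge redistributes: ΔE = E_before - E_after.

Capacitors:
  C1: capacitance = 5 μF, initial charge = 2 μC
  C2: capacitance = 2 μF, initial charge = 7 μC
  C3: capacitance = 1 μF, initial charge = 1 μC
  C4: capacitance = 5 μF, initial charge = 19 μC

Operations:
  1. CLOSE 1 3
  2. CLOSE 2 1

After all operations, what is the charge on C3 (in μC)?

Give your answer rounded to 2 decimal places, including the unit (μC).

Answer: 0.50 μC

Derivation:
Initial: C1(5μF, Q=2μC, V=0.40V), C2(2μF, Q=7μC, V=3.50V), C3(1μF, Q=1μC, V=1.00V), C4(5μF, Q=19μC, V=3.80V)
Op 1: CLOSE 1-3: Q_total=3.00, C_total=6.00, V=0.50; Q1=2.50, Q3=0.50; dissipated=0.150
Op 2: CLOSE 2-1: Q_total=9.50, C_total=7.00, V=1.36; Q2=2.71, Q1=6.79; dissipated=6.429
Final charges: Q1=6.79, Q2=2.71, Q3=0.50, Q4=19.00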